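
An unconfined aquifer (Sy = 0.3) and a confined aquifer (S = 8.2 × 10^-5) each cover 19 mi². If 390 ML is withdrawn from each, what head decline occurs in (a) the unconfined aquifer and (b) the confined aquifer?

Δh_u ≈ 0.0264 m; Δh_c ≈ 96.6 m

A = 19 mi² = 4.921 × 10^7 m²
ΔV = 390 ML = 3.9 × 10^5 m³
Unconfined: Δh_u = ΔV/(Sy·A) = 3.9 × 10^5/(0.3 × 4.921 × 10^7) = 0.02642 m
Confined: Δh_c = ΔV/(S·A) = 3.9 × 10^5/(8.2 × 10^-5 × 4.921 × 10^7) = 96.65 m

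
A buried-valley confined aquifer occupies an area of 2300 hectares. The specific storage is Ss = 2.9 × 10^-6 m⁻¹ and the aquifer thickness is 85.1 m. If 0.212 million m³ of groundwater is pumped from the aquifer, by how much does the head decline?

S = Ss × b = 2.9 × 10^-6 m⁻¹ × 85.1 m = 2.468 × 10^-4
A = 2300 hectares = 2.3 × 10^7 m²
ΔV = 0.212 million m³ = 2.12 × 10^5 m³
Δh = ΔV / (S × A) = 2.12 × 10^5 m³ / (2.468 × 10^-4 × 2.3 × 10^7 m²) = 37.35 m

Δh ≈ 37.3 m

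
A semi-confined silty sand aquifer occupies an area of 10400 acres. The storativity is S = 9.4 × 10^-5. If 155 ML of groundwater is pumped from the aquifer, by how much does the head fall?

A = 10400 acres = 4.209 × 10^7 m²
ΔV = 155 ML = 1.55 × 10^5 m³
Δh = ΔV / (S × A) = 1.55 × 10^5 m³ / (9.4 × 10^-5 × 4.209 × 10^7 m²) = 39.18 m

Δh ≈ 39.2 m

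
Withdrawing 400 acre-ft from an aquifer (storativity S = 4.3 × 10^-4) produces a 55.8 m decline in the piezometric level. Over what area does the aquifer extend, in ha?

ΔV = 400 acre-ft = 4.934 × 10^5 m³
A = ΔV / (S × Δh) = 4.934 × 10^5 / (4.3 × 10^-4 × 55.8) = 2.056 × 10^7 m²
A = 2.056 × 10^7 m² = 2056 ha

A ≈ 2060 ha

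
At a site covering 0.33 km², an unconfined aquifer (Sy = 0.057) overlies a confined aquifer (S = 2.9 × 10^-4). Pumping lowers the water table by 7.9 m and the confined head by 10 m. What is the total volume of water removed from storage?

A = 0.33 km² = 3.3 × 10^5 m²
Unconfined: ΔV_u = Sy × A × Δh_u = 0.057 × 3.3 × 10^5 × 7.9 = 1.486 × 10^5 m³
Confined: ΔV_c = S × A × Δh_c = 2.9 × 10^-4 × 3.3 × 10^5 × 10 = 957 m³
Total ΔV = 1.486 × 10^5 + 957 = 1.496 × 10^5 m³

ΔV ≈ 1.5 × 10^5 m³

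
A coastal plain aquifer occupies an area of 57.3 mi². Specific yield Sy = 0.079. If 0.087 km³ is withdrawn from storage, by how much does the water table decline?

A = 57.3 mi² = 1.484 × 10^8 m²
ΔV = 0.087 km³ = 8.7 × 10^7 m³
Δh = ΔV / (Sy × A) = 8.7 × 10^7 m³ / (0.079 × 1.484 × 10^8 m²) = 7.421 m

Δh ≈ 7.42 m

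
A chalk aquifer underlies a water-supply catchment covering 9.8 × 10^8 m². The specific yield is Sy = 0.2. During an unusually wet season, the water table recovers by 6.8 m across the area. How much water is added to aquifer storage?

ΔV = Sy × A × Δh = 0.2 × 9.8 × 10^8 m² × 6.8 m = 1.333 × 10^9 m³

ΔV ≈ 1.33 × 10^9 m³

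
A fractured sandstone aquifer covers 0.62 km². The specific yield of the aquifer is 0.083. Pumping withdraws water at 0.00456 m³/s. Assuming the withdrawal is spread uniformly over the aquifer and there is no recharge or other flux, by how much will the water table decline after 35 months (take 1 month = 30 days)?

A = 0.62 km² = 6.2 × 10^5 m²
Q = 0.00456 m³/s = 394 m³/d
t = 35 months = 1050 d
ΔV = Q × t = 394 m³/d × 1050 d = 4.137 × 10^5 m³
Δh = ΔV / (Sy × A) = 4.137 × 10^5 / (0.083 × 6.2 × 10^5) = 8.039 m

Δh ≈ 8.04 m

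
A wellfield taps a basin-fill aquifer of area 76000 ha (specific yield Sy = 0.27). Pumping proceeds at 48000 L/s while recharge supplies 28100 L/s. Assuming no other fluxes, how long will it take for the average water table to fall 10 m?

t ≈ 1190 days

A = 76000 ha = 7.6 × 10^8 m²
ΔV = Sy × A × Δh = 0.27 × 7.6 × 10^8 × 10 = 2.052 × 10^9 m³
Net withdrawal = 48000 − 28100 = 19900 L/s = 1.719 × 10^6 m³/d
t = ΔV / Q = 2.052 × 10^9 m³ / 1.719 × 10^6 m³/d = 1193 d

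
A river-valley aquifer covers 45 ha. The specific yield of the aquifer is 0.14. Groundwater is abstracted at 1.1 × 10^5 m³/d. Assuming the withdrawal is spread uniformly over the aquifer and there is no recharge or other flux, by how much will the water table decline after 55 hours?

A = 45 ha = 4.5 × 10^5 m²
t = 55 hours = 2.292 d
ΔV = Q × t = 1.1 × 10^5 m³/d × 2.292 d = 2.521 × 10^5 m³
Δh = ΔV / (Sy × A) = 2.521 × 10^5 / (0.14 × 4.5 × 10^5) = 4.001 m

Δh ≈ 4 m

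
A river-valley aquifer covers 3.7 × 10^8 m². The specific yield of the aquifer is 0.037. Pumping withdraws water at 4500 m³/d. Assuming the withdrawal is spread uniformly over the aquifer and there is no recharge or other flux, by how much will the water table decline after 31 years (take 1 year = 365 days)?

t = 31 years = 11320 d
ΔV = Q × t = 4500 m³/d × 11320 d = 5.092 × 10^7 m³
Δh = ΔV / (Sy × A) = 5.092 × 10^7 / (0.037 × 3.7 × 10^8) = 3.719 m

Δh ≈ 3.72 m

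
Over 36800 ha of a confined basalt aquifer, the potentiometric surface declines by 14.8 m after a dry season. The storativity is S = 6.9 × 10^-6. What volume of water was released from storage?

ΔV ≈ 37600 m³

A = 36800 ha = 3.68 × 10^8 m²
ΔV = S × A × Δh = 6.9 × 10^-6 × 3.68 × 10^8 m² × 14.8 m = 37580 m³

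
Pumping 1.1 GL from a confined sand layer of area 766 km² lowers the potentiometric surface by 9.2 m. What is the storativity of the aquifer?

S ≈ 1.6 × 10^-4

A = 766 km² = 7.66 × 10^8 m²
ΔV = 1.1 GL = 1.1 × 10^6 m³
S = ΔV / (A × Δh) = 1.1 × 10^6 m³ / (7.66 × 10^8 m² × 9.2 m) = 1.561 × 10^-4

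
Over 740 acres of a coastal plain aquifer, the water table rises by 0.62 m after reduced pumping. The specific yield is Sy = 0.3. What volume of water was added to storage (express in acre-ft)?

A = 740 acres = 2.995 × 10^6 m²
ΔV = Sy × A × Δh = 0.3 × 2.995 × 10^6 m² × 0.62 m = 5.57 × 10^5 m³
ΔV = 5.57 × 10^5 m³ = 451.6 acre-ft

ΔV ≈ 452 acre-ft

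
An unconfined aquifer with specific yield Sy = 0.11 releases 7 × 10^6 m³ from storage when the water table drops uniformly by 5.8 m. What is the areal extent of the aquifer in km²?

A = ΔV / (Sy × Δh) = 7 × 10^6 / (0.11 × 5.8) = 1.097 × 10^7 m²
A = 1.097 × 10^7 m² = 10.97 km²

A ≈ 11 km²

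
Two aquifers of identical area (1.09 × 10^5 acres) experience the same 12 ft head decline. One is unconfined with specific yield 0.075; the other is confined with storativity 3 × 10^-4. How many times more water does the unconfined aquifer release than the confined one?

A = 1.09 × 10^5 acres = 4.411 × 10^8 m²
Δh = 12 ft = 3.658 m
Unconfined: ΔV_u = Sy × A × Δh = 0.075 × 4.411 × 10^8 × 3.658 = 1.21 × 10^8 m³
Confined: ΔV_c = S × A × Δh = 3 × 10^-4 × 4.411 × 10^8 × 3.658 = 4.84 × 10^5 m³
Ratio = ΔV_u / ΔV_c = Sy / S = 0.075 / 3 × 10^-4 = 250

ΔV_u / ΔV_c ≈ 250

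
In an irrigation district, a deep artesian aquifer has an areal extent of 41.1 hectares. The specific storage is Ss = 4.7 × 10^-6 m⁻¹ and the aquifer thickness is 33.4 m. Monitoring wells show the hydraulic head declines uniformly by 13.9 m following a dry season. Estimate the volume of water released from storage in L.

ΔV ≈ 8.97 × 10^5 L

S = Ss × b = 4.7 × 10^-6 m⁻¹ × 33.4 m = 1.57 × 10^-4
A = 41.1 hectares = 4.11 × 10^5 m²
ΔV = S × A × Δh = 1.57 × 10^-4 × 4.11 × 10^5 m² × 13.9 m = 896.8 m³
ΔV = 896.8 m³ = 8.968 × 10^5 L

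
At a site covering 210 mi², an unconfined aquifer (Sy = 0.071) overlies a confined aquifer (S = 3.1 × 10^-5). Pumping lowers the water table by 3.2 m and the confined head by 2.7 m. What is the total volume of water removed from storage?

ΔV ≈ 1.24 × 10^8 m³

A = 210 mi² = 5.439 × 10^8 m²
Unconfined: ΔV_u = Sy × A × Δh_u = 0.071 × 5.439 × 10^8 × 3.2 = 1.236 × 10^8 m³
Confined: ΔV_c = S × A × Δh_c = 3.1 × 10^-5 × 5.439 × 10^8 × 2.7 = 45520 m³
Total ΔV = 1.236 × 10^8 + 45520 = 1.236 × 10^8 m³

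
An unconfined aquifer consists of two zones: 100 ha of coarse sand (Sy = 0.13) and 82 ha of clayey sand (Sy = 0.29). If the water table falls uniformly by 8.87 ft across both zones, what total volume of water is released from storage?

A₁ = 100 ha = 1 × 10^6 m²; A₂ = 82 ha = 8.2 × 10^5 m²
Δh = 8.87 ft = 2.704 m
ΔV₁ = 0.13 × 1 × 10^6 × 2.704 = 3.515 × 10^5 m³
ΔV₂ = 0.29 × 8.2 × 10^5 × 2.704 = 6.429 × 10^5 m³
ΔV = ΔV₁ + ΔV₂ = 9.944 × 10^5 m³

ΔV ≈ 9.94 × 10^5 m³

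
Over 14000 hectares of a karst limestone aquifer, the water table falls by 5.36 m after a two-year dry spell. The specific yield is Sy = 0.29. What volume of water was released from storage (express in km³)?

A = 14000 hectares = 1.4 × 10^8 m²
ΔV = Sy × A × Δh = 0.29 × 1.4 × 10^8 m² × 5.36 m = 2.176 × 10^8 m³
ΔV = 2.176 × 10^8 m³ = 0.2176 km³

ΔV ≈ 0.218 km³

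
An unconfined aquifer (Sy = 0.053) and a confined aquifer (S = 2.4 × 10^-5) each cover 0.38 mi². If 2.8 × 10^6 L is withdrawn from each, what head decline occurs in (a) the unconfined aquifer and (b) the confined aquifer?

Δh_u ≈ 0.0537 m; Δh_c ≈ 119 m

A = 0.38 mi² = 9.842 × 10^5 m²
ΔV = 2.8 × 10^6 L = 2800 m³
Unconfined: Δh_u = ΔV/(Sy·A) = 2800/(0.053 × 9.842 × 10^5) = 0.05368 m
Confined: Δh_c = ΔV/(S·A) = 2800/(2.4 × 10^-5 × 9.842 × 10^5) = 118.5 m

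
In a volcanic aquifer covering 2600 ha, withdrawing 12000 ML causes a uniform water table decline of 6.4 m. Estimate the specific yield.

Sy ≈ 0.072

A = 2600 ha = 2.6 × 10^7 m²
ΔV = 12000 ML = 1.2 × 10^7 m³
Sy = ΔV / (A × Δh) = 1.2 × 10^7 m³ / (2.6 × 10^7 m² × 6.4 m) = 0.07212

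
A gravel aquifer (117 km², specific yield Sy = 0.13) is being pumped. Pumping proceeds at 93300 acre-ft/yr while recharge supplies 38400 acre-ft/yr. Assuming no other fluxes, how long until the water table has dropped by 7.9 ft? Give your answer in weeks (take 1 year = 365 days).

A = 117 km² = 1.17 × 10^8 m²
Δh = 7.9 ft = 2.408 m
ΔV = Sy × A × Δh = 0.13 × 1.17 × 10^8 × 2.408 = 3.662 × 10^7 m³
Net withdrawal = 93300 − 38400 = 54900 acre-ft/yr = 1.855 × 10^5 m³/d
t = ΔV / Q = 3.662 × 10^7 m³ / 1.855 × 10^5 m³/d = 197.4 d
t = 197.4 d ≈ 28.2 weeks

t ≈ 28.2 weeks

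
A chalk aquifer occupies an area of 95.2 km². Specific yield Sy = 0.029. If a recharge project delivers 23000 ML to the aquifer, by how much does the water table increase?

A = 95.2 km² = 9.52 × 10^7 m²
ΔV = 23000 ML = 2.3 × 10^7 m³
Δh = ΔV / (Sy × A) = 2.3 × 10^7 m³ / (0.029 × 9.52 × 10^7 m²) = 8.331 m

Δh ≈ 8.33 m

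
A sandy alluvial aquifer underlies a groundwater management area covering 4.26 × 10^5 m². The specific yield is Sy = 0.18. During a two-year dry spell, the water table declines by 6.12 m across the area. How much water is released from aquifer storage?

ΔV = Sy × A × Δh = 0.18 × 4.26 × 10^5 m² × 6.12 m = 4.693 × 10^5 m³

ΔV ≈ 4.69 × 10^5 m³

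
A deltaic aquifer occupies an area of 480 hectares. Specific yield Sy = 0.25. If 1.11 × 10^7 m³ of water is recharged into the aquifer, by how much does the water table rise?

Δh ≈ 9.25 m

A = 480 hectares = 4.8 × 10^6 m²
Δh = ΔV / (Sy × A) = 1.11 × 10^7 m³ / (0.25 × 4.8 × 10^6 m²) = 9.25 m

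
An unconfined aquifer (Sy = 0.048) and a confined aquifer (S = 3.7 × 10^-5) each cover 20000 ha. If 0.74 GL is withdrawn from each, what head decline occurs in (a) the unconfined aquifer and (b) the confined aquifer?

Δh_u ≈ 0.0771 m; Δh_c ≈ 100 m

A = 20000 ha = 2 × 10^8 m²
ΔV = 0.74 GL = 7.4 × 10^5 m³
Unconfined: Δh_u = ΔV/(Sy·A) = 7.4 × 10^5/(0.048 × 2 × 10^8) = 0.07708 m
Confined: Δh_c = ΔV/(S·A) = 7.4 × 10^5/(3.7 × 10^-5 × 2 × 10^8) = 100 m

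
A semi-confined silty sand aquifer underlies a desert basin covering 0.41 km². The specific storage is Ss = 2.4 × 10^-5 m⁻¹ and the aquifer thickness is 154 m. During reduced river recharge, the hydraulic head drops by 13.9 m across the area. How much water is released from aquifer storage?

S = Ss × b = 2.4 × 10^-5 m⁻¹ × 154 m = 3.696 × 10^-3
A = 0.41 km² = 4.1 × 10^5 m²
ΔV = S × A × Δh = 0.003696 × 4.1 × 10^5 m² × 13.9 m = 21060 m³

ΔV ≈ 21100 m³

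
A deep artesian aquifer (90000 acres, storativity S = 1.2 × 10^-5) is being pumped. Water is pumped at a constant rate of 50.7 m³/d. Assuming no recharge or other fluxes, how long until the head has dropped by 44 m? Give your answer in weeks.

A = 90000 acres = 3.642 × 10^8 m²
ΔV = S × A × Δh = 1.2 × 10^-5 × 3.642 × 10^8 × 44 = 1.923 × 10^5 m³
t = ΔV / Q = 1.923 × 10^5 m³ / 50.7 m³/d = 3793 d
t = 3793 d ≈ 541.9 weeks

t ≈ 542 weeks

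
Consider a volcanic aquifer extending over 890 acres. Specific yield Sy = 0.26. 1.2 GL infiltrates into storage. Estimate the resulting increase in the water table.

A = 890 acres = 3.602 × 10^6 m²
ΔV = 1.2 GL = 1.2 × 10^6 m³
Δh = ΔV / (Sy × A) = 1.2 × 10^6 m³ / (0.26 × 3.602 × 10^6 m²) = 1.281 m

Δh ≈ 1.28 m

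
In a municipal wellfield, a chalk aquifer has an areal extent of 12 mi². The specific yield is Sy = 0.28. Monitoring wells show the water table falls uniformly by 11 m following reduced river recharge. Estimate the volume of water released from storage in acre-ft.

A = 12 mi² = 3.108 × 10^7 m²
ΔV = Sy × A × Δh = 0.28 × 3.108 × 10^7 m² × 11 m = 9.573 × 10^7 m³
ΔV = 9.573 × 10^7 m³ = 77610 acre-ft

ΔV ≈ 77600 acre-ft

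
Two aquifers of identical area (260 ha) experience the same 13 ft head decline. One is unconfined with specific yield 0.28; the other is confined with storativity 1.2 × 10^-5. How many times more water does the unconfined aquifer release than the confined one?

A = 260 ha = 2.6 × 10^6 m²
Δh = 13 ft = 3.962 m
Unconfined: ΔV_u = Sy × A × Δh = 0.28 × 2.6 × 10^6 × 3.962 = 2.885 × 10^6 m³
Confined: ΔV_c = S × A × Δh = 1.2 × 10^-5 × 2.6 × 10^6 × 3.962 = 123.6 m³
Ratio = ΔV_u / ΔV_c = Sy / S = 0.28 / 1.2 × 10^-5 = 23330

ΔV_u / ΔV_c ≈ 23300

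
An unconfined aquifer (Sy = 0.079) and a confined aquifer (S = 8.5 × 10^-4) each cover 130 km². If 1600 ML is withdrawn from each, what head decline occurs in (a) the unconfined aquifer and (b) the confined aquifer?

A = 130 km² = 1.3 × 10^8 m²
ΔV = 1600 ML = 1.6 × 10^6 m³
Unconfined: Δh_u = ΔV/(Sy·A) = 1.6 × 10^6/(0.079 × 1.3 × 10^8) = 0.1558 m
Confined: Δh_c = ΔV/(S·A) = 1.6 × 10^6/(8.5 × 10^-4 × 1.3 × 10^8) = 14.48 m

Δh_u ≈ 0.156 m; Δh_c ≈ 14.5 m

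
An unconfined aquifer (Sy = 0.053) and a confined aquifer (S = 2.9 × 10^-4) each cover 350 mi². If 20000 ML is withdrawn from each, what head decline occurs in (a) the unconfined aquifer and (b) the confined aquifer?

Δh_u ≈ 0.416 m; Δh_c ≈ 76.1 m

A = 350 mi² = 9.065 × 10^8 m²
ΔV = 20000 ML = 2 × 10^7 m³
Unconfined: Δh_u = ΔV/(Sy·A) = 2 × 10^7/(0.053 × 9.065 × 10^8) = 0.4163 m
Confined: Δh_c = ΔV/(S·A) = 2 × 10^7/(2.9 × 10^-4 × 9.065 × 10^8) = 76.08 m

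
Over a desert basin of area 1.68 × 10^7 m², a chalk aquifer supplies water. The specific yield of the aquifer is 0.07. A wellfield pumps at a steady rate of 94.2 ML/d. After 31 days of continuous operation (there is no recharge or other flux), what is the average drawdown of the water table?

Δh ≈ 2.48 m

Q = 94.2 ML/d = 94200 m³/d
ΔV = Q × t = 94200 m³/d × 31 d = 2.92 × 10^6 m³
Δh = ΔV / (Sy × A) = 2.92 × 10^6 / (0.07 × 1.68 × 10^7) = 2.483 m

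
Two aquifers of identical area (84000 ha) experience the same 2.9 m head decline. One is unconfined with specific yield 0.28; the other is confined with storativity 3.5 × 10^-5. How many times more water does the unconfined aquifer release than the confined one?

ΔV_u / ΔV_c ≈ 8000

A = 84000 ha = 8.4 × 10^8 m²
Unconfined: ΔV_u = Sy × A × Δh = 0.28 × 8.4 × 10^8 × 2.9 = 6.821 × 10^8 m³
Confined: ΔV_c = S × A × Δh = 3.5 × 10^-5 × 8.4 × 10^8 × 2.9 = 85260 m³
Ratio = ΔV_u / ΔV_c = Sy / S = 0.28 / 3.5 × 10^-5 = 8000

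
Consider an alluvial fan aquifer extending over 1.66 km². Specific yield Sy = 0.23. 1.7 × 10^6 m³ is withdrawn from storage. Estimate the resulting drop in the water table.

A = 1.66 km² = 1.66 × 10^6 m²
Δh = ΔV / (Sy × A) = 1.7 × 10^6 m³ / (0.23 × 1.66 × 10^6 m²) = 4.453 m

Δh ≈ 4.45 m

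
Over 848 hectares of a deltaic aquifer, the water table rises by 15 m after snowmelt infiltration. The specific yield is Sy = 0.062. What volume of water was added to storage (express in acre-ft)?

ΔV ≈ 6390 acre-ft

A = 848 hectares = 8.48 × 10^6 m²
ΔV = Sy × A × Δh = 0.062 × 8.48 × 10^6 m² × 15 m = 7.886 × 10^6 m³
ΔV = 7.886 × 10^6 m³ = 6394 acre-ft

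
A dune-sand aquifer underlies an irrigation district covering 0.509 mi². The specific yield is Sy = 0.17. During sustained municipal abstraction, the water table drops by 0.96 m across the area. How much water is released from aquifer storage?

ΔV ≈ 2.15 × 10^5 m³

A = 0.509 mi² = 1.318 × 10^6 m²
ΔV = Sy × A × Δh = 0.17 × 1.318 × 10^6 m² × 0.96 m = 2.151 × 10^5 m³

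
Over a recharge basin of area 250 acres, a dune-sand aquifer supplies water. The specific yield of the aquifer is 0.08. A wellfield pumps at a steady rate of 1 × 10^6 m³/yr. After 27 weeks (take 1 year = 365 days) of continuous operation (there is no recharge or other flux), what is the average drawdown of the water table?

A = 250 acres = 1.012 × 10^6 m²
Q = 1 × 10^6 m³/yr = 2740 m³/d
t = 27 weeks = 189 d
ΔV = Q × t = 2740 m³/d × 189 d = 5.178 × 10^5 m³
Δh = ΔV / (Sy × A) = 5.178 × 10^5 / (0.08 × 1.012 × 10^6) = 6.398 m

Δh ≈ 6.4 m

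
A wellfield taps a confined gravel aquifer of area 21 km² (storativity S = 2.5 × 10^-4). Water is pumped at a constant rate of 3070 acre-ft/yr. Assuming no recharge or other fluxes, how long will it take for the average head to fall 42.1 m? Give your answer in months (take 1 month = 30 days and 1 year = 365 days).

A = 21 km² = 2.1 × 10^7 m²
ΔV = S × A × Δh = 2.5 × 10^-4 × 2.1 × 10^7 × 42.1 = 2.21 × 10^5 m³
Q = 3070 acre-ft/yr = 10370 m³/d
t = ΔV / Q = 2.21 × 10^5 m³ / 10370 m³/d = 21.3 d
t = 21.3 d ≈ 0.7101 months

t ≈ 0.71 months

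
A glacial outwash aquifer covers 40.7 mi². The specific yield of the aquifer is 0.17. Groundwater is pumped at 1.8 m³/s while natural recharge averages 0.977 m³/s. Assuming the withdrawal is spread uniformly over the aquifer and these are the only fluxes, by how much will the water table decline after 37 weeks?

Δh ≈ 1.03 m

A = 40.7 mi² = 1.054 × 10^8 m²
Net abstraction = 1.8 − 0.977 = 0.823 m³/s
Q_net = 0.823 m³/s = 71110 m³/d
t = 37 weeks = 259 d
ΔV = Q × t = 71110 m³/d × 259 d = 1.842 × 10^7 m³
Δh = ΔV / (Sy × A) = 1.842 × 10^7 / (0.17 × 1.054 × 10^8) = 1.028 m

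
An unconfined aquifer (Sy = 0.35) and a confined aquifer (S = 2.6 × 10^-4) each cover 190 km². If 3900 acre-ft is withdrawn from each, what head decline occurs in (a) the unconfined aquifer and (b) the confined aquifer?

A = 190 km² = 1.9 × 10^8 m²
ΔV = 3900 acre-ft = 4.811 × 10^6 m³
Unconfined: Δh_u = ΔV/(Sy·A) = 4.811 × 10^6/(0.35 × 1.9 × 10^8) = 0.07234 m
Confined: Δh_c = ΔV/(S·A) = 4.811 × 10^6/(2.6 × 10^-4 × 1.9 × 10^8) = 97.38 m

Δh_u ≈ 0.0723 m; Δh_c ≈ 97.4 m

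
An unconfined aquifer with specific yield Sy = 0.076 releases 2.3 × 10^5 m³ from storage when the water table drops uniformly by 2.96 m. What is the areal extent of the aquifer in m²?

A = ΔV / (Sy × Δh) = 2.3 × 10^5 / (0.076 × 2.96) = 1.022 × 10^6 m²

A ≈ 1.02 × 10^6 m²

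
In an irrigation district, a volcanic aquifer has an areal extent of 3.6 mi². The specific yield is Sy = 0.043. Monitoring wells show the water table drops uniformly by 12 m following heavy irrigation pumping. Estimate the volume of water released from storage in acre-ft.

ΔV ≈ 3900 acre-ft

A = 3.6 mi² = 9.324 × 10^6 m²
ΔV = Sy × A × Δh = 0.043 × 9.324 × 10^6 m² × 12 m = 4.811 × 10^6 m³
ΔV = 4.811 × 10^6 m³ = 3900 acre-ft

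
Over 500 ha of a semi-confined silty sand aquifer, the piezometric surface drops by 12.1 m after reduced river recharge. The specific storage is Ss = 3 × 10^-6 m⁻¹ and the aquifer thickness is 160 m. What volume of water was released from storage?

S = Ss × b = 3 × 10^-6 m⁻¹ × 160 m = 4.8 × 10^-4
A = 500 ha = 5 × 10^6 m²
ΔV = S × A × Δh = 4.8 × 10^-4 × 5 × 10^6 m² × 12.1 m = 29040 m³

ΔV ≈ 29000 m³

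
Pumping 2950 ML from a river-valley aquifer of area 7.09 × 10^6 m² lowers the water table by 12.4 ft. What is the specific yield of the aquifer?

Δh = 12.4 ft = 3.78 m
ΔV = 2950 ML = 2.95 × 10^6 m³
Sy = ΔV / (A × Δh) = 2.95 × 10^6 m³ / (7.09 × 10^6 m² × 3.78 m) = 0.1101

Sy ≈ 0.11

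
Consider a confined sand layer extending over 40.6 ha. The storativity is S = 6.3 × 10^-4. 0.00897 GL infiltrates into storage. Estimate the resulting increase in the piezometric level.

Δh ≈ 35.1 m

A = 40.6 ha = 4.06 × 10^5 m²
ΔV = 0.00897 GL = 8970 m³
Δh = ΔV / (S × A) = 8970 m³ / (6.3 × 10^-4 × 4.06 × 10^5 m²) = 35.07 m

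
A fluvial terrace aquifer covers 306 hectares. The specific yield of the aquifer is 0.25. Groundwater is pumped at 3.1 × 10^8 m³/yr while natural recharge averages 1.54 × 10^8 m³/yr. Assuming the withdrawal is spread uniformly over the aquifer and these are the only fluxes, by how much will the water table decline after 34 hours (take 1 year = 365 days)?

A = 306 hectares = 3.06 × 10^6 m²
Net abstraction = 3.1 × 10^8 − 1.54 × 10^8 = 1.56 × 10^8 m³/yr
Q_net = 1.56 × 10^8 m³/yr = 4.274 × 10^5 m³/d
t = 34 hours = 1.417 d
ΔV = Q × t = 4.274 × 10^5 m³/d × 1.417 d = 6.055 × 10^5 m³
Δh = ΔV / (Sy × A) = 6.055 × 10^5 / (0.25 × 3.06 × 10^6) = 0.7915 m

Δh ≈ 0.791 m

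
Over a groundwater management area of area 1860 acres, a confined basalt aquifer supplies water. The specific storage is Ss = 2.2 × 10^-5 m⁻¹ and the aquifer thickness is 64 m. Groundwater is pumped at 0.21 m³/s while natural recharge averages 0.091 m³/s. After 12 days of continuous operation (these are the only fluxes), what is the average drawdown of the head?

Δh ≈ 11.6 m

S = Ss × b = 2.2 × 10^-5 m⁻¹ × 64 m = 1.408 × 10^-3
A = 1860 acres = 7.527 × 10^6 m²
Net abstraction = 0.21 − 0.091 = 0.119 m³/s
Q_net = 0.119 m³/s = 10280 m³/d
ΔV = Q × t = 10280 m³/d × 12 d = 1.234 × 10^5 m³
Δh = ΔV / (S × A) = 1.234 × 10^5 / (0.001408 × 7.527 × 10^6) = 11.64 m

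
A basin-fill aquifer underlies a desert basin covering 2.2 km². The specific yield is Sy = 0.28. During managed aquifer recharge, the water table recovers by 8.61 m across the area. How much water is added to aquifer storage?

A = 2.2 km² = 2.2 × 10^6 m²
ΔV = Sy × A × Δh = 0.28 × 2.2 × 10^6 m² × 8.61 m = 5.304 × 10^6 m³

ΔV ≈ 5.3 × 10^6 m³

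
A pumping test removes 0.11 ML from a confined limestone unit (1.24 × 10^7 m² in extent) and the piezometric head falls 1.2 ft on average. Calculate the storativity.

Δh = 1.2 ft = 0.3658 m
ΔV = 0.11 ML = 110 m³
S = ΔV / (A × Δh) = 110 m³ / (1.24 × 10^7 m² × 0.3658 m) = 2.425 × 10^-5

S ≈ 2.4 × 10^-5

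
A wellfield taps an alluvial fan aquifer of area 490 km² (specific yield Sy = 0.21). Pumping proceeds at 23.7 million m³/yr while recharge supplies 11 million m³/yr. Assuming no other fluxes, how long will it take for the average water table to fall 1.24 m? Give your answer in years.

A = 490 km² = 4.9 × 10^8 m²
ΔV = Sy × A × Δh = 0.21 × 4.9 × 10^8 × 1.24 = 1.276 × 10^8 m³
Net withdrawal = 23.7 − 11 = 12.7 million m³/yr = 34790 m³/d
t = ΔV / Q = 1.276 × 10^8 m³ / 34790 m³/d = 3667 d
t = 3667 d ≈ 10.05 years

t ≈ 10 years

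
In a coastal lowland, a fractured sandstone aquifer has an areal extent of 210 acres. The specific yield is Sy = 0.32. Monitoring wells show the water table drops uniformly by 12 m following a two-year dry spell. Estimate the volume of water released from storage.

A = 210 acres = 8.498 × 10^5 m²
ΔV = Sy × A × Δh = 0.32 × 8.498 × 10^5 m² × 12 m = 3.263 × 10^6 m³

ΔV ≈ 3.26 × 10^6 m³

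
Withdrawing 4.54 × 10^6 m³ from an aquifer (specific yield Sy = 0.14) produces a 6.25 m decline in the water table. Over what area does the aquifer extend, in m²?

A = ΔV / (Sy × Δh) = 4.54 × 10^6 / (0.14 × 6.25) = 5.189 × 10^6 m²

A ≈ 5.19 × 10^6 m²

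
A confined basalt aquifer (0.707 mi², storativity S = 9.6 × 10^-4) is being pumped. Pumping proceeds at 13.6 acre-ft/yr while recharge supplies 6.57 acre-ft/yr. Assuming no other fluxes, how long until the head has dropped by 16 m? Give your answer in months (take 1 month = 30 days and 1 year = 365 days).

t ≈ 39.5 months

A = 0.707 mi² = 1.831 × 10^6 m²
ΔV = S × A × Δh = 9.6 × 10^-4 × 1.831 × 10^6 × 16 = 28130 m³
Net withdrawal = 13.6 − 6.57 = 7.03 acre-ft/yr = 23.76 m³/d
t = ΔV / Q = 28130 m³ / 23.76 m³/d = 1184 d
t = 1184 d ≈ 39.46 months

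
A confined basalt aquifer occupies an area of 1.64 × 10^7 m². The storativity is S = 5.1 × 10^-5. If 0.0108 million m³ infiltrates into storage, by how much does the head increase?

ΔV = 0.0108 million m³ = 10800 m³
Δh = ΔV / (S × A) = 10800 m³ / (5.1 × 10^-5 × 1.64 × 10^7 m²) = 12.91 m

Δh ≈ 12.9 m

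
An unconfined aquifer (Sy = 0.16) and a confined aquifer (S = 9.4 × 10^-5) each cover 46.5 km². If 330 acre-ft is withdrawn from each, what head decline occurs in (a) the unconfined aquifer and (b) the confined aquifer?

A = 46.5 km² = 4.65 × 10^7 m²
ΔV = 330 acre-ft = 4.07 × 10^5 m³
Unconfined: Δh_u = ΔV/(Sy·A) = 4.07 × 10^5/(0.16 × 4.65 × 10^7) = 0.05471 m
Confined: Δh_c = ΔV/(S·A) = 4.07 × 10^5/(9.4 × 10^-5 × 4.65 × 10^7) = 93.12 m

Δh_u ≈ 0.0547 m; Δh_c ≈ 93.1 m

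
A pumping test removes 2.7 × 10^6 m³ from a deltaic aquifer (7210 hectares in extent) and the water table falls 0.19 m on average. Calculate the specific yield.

A = 7210 hectares = 7.21 × 10^7 m²
Sy = ΔV / (A × Δh) = 2.7 × 10^6 m³ / (7.21 × 10^7 m² × 0.19 m) = 0.1971

Sy ≈ 0.2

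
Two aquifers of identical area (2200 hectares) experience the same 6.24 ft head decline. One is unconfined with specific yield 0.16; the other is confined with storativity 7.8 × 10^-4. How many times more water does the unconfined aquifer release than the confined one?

A = 2200 hectares = 2.2 × 10^7 m²
Δh = 6.24 ft = 1.902 m
Unconfined: ΔV_u = Sy × A × Δh = 0.16 × 2.2 × 10^7 × 1.902 = 6.695 × 10^6 m³
Confined: ΔV_c = S × A × Δh = 7.8 × 10^-4 × 2.2 × 10^7 × 1.902 = 32640 m³
Ratio = ΔV_u / ΔV_c = Sy / S = 0.16 / 7.8 × 10^-4 = 205.1

ΔV_u / ΔV_c ≈ 205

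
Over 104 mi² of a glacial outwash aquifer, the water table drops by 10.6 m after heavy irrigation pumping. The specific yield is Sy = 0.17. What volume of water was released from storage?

ΔV ≈ 4.85 × 10^8 m³

A = 104 mi² = 2.694 × 10^8 m²
ΔV = Sy × A × Δh = 0.17 × 2.694 × 10^8 m² × 10.6 m = 4.854 × 10^8 m³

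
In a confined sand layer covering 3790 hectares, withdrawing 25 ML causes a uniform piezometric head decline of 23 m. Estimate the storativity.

S ≈ 2.9 × 10^-5

A = 3790 hectares = 3.79 × 10^7 m²
ΔV = 25 ML = 25000 m³
S = ΔV / (A × Δh) = 25000 m³ / (3.79 × 10^7 m² × 23 m) = 2.868 × 10^-5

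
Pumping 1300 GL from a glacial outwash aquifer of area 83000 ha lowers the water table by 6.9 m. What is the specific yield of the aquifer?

Sy ≈ 0.23

A = 83000 ha = 8.3 × 10^8 m²
ΔV = 1300 GL = 1.3 × 10^9 m³
Sy = ΔV / (A × Δh) = 1.3 × 10^9 m³ / (8.3 × 10^8 m² × 6.9 m) = 0.227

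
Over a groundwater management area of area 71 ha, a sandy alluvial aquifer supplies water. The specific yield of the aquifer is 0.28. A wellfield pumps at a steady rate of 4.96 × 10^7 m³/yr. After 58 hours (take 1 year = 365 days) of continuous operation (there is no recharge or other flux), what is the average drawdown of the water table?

Δh ≈ 1.65 m

A = 71 ha = 7.1 × 10^5 m²
Q = 4.96 × 10^7 m³/yr = 1.359 × 10^5 m³/d
t = 58 hours = 2.417 d
ΔV = Q × t = 1.359 × 10^5 m³/d × 2.417 d = 3.284 × 10^5 m³
Δh = ΔV / (Sy × A) = 3.284 × 10^5 / (0.28 × 7.1 × 10^5) = 1.652 m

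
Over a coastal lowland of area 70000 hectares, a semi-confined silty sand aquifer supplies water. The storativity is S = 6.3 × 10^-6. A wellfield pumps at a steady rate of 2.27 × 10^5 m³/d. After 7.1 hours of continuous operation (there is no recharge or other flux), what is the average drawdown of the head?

A = 70000 hectares = 7 × 10^8 m²
t = 7.1 hours = 0.2958 d
ΔV = Q × t = 2.27 × 10^5 m³/d × 0.2958 d = 67150 m³
Δh = ΔV / (S × A) = 67150 / (6.3 × 10^-6 × 7 × 10^8) = 15.23 m

Δh ≈ 15.2 m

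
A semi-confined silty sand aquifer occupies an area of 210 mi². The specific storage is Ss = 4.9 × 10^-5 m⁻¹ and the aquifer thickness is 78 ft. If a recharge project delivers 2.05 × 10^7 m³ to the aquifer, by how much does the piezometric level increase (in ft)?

Δh ≈ 106 ft

b = 78 ft = 23.77 m
S = Ss × b = 4.9 × 10^-5 m⁻¹ × 23.77 m = 1.165 × 10^-3
A = 210 mi² = 5.439 × 10^8 m²
Δh = ΔV / (S × A) = 2.05 × 10^7 m³ / (0.001165 × 5.439 × 10^8 m²) = 32.35 m
Δh = 32.35 m = 106.1 ft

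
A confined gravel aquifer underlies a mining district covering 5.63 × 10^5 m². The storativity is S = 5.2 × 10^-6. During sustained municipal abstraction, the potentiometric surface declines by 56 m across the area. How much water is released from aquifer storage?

ΔV ≈ 164 m³

ΔV = S × A × Δh = 5.2 × 10^-6 × 5.63 × 10^5 m² × 56 m = 163.9 m³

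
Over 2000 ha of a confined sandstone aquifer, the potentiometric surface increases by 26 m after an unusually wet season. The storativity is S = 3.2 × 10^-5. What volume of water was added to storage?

A = 2000 ha = 2 × 10^7 m²
ΔV = S × A × Δh = 3.2 × 10^-5 × 2 × 10^7 m² × 26 m = 16640 m³

ΔV ≈ 16600 m³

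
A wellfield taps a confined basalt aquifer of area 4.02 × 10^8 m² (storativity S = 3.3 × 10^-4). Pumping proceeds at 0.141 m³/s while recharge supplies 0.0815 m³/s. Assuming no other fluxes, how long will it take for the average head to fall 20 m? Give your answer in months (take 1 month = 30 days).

t ≈ 17.2 months

ΔV = S × A × Δh = 3.3 × 10^-4 × 4.02 × 10^8 × 20 = 2.653 × 10^6 m³
Net withdrawal = 0.141 − 0.0815 = 0.0595 m³/s = 5141 m³/d
t = ΔV / Q = 2.653 × 10^6 m³ / 5141 m³/d = 516.1 d
t = 516.1 d ≈ 17.2 months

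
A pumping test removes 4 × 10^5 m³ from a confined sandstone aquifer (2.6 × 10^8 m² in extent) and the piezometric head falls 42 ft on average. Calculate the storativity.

S ≈ 1.2 × 10^-4

Δh = 42 ft = 12.8 m
S = ΔV / (A × Δh) = 4 × 10^5 m³ / (2.6 × 10^8 m² × 12.8 m) = 1.202 × 10^-4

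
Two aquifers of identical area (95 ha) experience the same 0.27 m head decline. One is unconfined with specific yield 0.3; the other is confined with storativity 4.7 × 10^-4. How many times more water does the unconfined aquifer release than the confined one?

A = 95 ha = 9.5 × 10^5 m²
Unconfined: ΔV_u = Sy × A × Δh = 0.3 × 9.5 × 10^5 × 0.27 = 76950 m³
Confined: ΔV_c = S × A × Δh = 4.7 × 10^-4 × 9.5 × 10^5 × 0.27 = 120.6 m³
Ratio = ΔV_u / ΔV_c = Sy / S = 0.3 / 4.7 × 10^-4 = 638.3

ΔV_u / ΔV_c ≈ 638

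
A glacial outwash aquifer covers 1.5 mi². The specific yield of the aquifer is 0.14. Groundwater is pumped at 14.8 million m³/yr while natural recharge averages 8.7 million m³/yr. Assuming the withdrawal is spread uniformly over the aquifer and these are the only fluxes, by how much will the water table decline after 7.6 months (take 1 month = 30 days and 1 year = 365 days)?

A = 1.5 mi² = 3.885 × 10^6 m²
Net abstraction = 14.8 − 8.7 = 6.1 million m³/yr
Q_net = 6.1 million m³/yr = 16710 m³/d
t = 7.6 months = 228 d
ΔV = Q × t = 16710 m³/d × 228 d = 3.81 × 10^6 m³
Δh = ΔV / (Sy × A) = 3.81 × 10^6 / (0.14 × 3.885 × 10^6) = 7.006 m

Δh ≈ 7.01 m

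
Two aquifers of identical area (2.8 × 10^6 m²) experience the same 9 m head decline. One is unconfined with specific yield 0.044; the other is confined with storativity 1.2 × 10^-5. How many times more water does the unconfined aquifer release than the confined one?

Unconfined: ΔV_u = Sy × A × Δh = 0.044 × 2.8 × 10^6 × 9 = 1.109 × 10^6 m³
Confined: ΔV_c = S × A × Δh = 1.2 × 10^-5 × 2.8 × 10^6 × 9 = 302.4 m³
Ratio = ΔV_u / ΔV_c = Sy / S = 0.044 / 1.2 × 10^-5 = 3667

ΔV_u / ΔV_c ≈ 3670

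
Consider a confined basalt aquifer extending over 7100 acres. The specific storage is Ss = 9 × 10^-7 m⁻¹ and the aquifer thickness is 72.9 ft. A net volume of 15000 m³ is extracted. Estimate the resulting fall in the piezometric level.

b = 72.9 ft = 22.22 m
S = Ss × b = 9 × 10^-7 m⁻¹ × 22.22 m = 2 × 10^-5
A = 7100 acres = 2.873 × 10^7 m²
Δh = ΔV / (S × A) = 15000 m³ / (2 × 10^-5 × 2.873 × 10^7 m²) = 26.11 m

Δh ≈ 26.1 m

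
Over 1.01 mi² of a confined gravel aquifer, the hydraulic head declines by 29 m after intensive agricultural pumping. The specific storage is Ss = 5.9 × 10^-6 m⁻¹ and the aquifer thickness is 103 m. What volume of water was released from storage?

ΔV ≈ 46100 m³

S = Ss × b = 5.9 × 10^-6 m⁻¹ × 103 m = 6.077 × 10^-4
A = 1.01 mi² = 2.616 × 10^6 m²
ΔV = S × A × Δh = 6.077 × 10^-4 × 2.616 × 10^6 m² × 29 m = 46100 m³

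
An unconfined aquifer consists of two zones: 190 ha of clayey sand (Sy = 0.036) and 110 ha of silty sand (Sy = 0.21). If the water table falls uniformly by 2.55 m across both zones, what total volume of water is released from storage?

ΔV ≈ 7.63 × 10^5 m³

A₁ = 190 ha = 1.9 × 10^6 m²; A₂ = 110 ha = 1.1 × 10^6 m²
ΔV₁ = 0.036 × 1.9 × 10^6 × 2.55 = 1.744 × 10^5 m³
ΔV₂ = 0.21 × 1.1 × 10^6 × 2.55 = 5.891 × 10^5 m³
ΔV = ΔV₁ + ΔV₂ = 7.635 × 10^5 m³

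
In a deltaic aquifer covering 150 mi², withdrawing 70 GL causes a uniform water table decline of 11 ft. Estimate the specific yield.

Sy ≈ 0.054

A = 150 mi² = 3.885 × 10^8 m²
Δh = 11 ft = 3.353 m
ΔV = 70 GL = 7 × 10^7 m³
Sy = ΔV / (A × Δh) = 7 × 10^7 m³ / (3.885 × 10^8 m² × 3.353 m) = 0.05374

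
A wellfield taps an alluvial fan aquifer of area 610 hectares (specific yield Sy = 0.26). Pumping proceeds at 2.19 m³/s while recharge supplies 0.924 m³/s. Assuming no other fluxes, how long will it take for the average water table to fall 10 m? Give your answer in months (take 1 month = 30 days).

t ≈ 4.83 months

A = 610 hectares = 6.1 × 10^6 m²
ΔV = Sy × A × Δh = 0.26 × 6.1 × 10^6 × 10 = 1.586 × 10^7 m³
Net withdrawal = 2.19 − 0.924 = 1.266 m³/s = 1.094 × 10^5 m³/d
t = ΔV / Q = 1.586 × 10^7 m³ / 1.094 × 10^5 m³/d = 145 d
t = 145 d ≈ 4.833 months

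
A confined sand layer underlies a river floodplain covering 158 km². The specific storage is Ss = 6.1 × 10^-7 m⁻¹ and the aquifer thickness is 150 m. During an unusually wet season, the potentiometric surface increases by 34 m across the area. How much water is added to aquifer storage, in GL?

S = Ss × b = 6.1 × 10^-7 m⁻¹ × 150 m = 9.15 × 10^-5
A = 158 km² = 1.58 × 10^8 m²
ΔV = S × A × Δh = 9.15 × 10^-5 × 1.58 × 10^8 m² × 34 m = 4.915 × 10^5 m³
ΔV = 4.915 × 10^5 m³ = 0.4915 GL

ΔV ≈ 0.492 GL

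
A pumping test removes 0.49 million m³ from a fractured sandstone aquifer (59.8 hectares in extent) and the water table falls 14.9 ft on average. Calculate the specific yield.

Sy ≈ 0.18

A = 59.8 hectares = 5.98 × 10^5 m²
Δh = 14.9 ft = 4.542 m
ΔV = 0.49 million m³ = 4.9 × 10^5 m³
Sy = ΔV / (A × Δh) = 4.9 × 10^5 m³ / (5.98 × 10^5 m² × 4.542 m) = 0.1804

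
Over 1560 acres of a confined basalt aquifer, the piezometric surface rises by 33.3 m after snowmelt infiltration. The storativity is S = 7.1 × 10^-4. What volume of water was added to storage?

ΔV ≈ 1.49 × 10^5 m³

A = 1560 acres = 6.313 × 10^6 m²
ΔV = S × A × Δh = 7.1 × 10^-4 × 6.313 × 10^6 m² × 33.3 m = 1.493 × 10^5 m³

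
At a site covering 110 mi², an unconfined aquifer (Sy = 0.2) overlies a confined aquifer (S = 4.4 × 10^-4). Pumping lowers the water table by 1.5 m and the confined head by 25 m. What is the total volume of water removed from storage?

A = 110 mi² = 2.849 × 10^8 m²
Unconfined: ΔV_u = Sy × A × Δh_u = 0.2 × 2.849 × 10^8 × 1.5 = 8.547 × 10^7 m³
Confined: ΔV_c = S × A × Δh_c = 4.4 × 10^-4 × 2.849 × 10^8 × 25 = 3.134 × 10^6 m³
Total ΔV = 8.547 × 10^7 + 3.134 × 10^6 = 8.86 × 10^7 m³

ΔV ≈ 8.86 × 10^7 m³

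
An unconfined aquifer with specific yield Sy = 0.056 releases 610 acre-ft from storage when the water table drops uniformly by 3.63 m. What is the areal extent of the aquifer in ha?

A ≈ 370 ha

ΔV = 610 acre-ft = 7.524 × 10^5 m³
A = ΔV / (Sy × Δh) = 7.524 × 10^5 / (0.056 × 3.63) = 3.701 × 10^6 m²
A = 3.701 × 10^6 m² = 370.1 ha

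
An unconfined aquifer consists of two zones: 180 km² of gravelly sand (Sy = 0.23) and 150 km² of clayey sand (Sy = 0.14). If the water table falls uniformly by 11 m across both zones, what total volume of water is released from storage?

ΔV ≈ 6.86 × 10^8 m³

A₁ = 180 km² = 1.8 × 10^8 m²; A₂ = 150 km² = 1.5 × 10^8 m²
ΔV₁ = 0.23 × 1.8 × 10^8 × 11 = 4.554 × 10^8 m³
ΔV₂ = 0.14 × 1.5 × 10^8 × 11 = 2.31 × 10^8 m³
ΔV = ΔV₁ + ΔV₂ = 6.864 × 10^8 m³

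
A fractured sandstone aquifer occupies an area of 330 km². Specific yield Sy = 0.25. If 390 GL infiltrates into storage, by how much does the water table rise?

A = 330 km² = 3.3 × 10^8 m²
ΔV = 390 GL = 3.9 × 10^8 m³
Δh = ΔV / (Sy × A) = 3.9 × 10^8 m³ / (0.25 × 3.3 × 10^8 m²) = 4.727 m

Δh ≈ 4.73 m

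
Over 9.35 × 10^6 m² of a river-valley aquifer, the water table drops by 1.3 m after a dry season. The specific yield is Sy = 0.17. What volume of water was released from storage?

ΔV ≈ 2.07 × 10^6 m³

ΔV = Sy × A × Δh = 0.17 × 9.35 × 10^6 m² × 1.3 m = 2.066 × 10^6 m³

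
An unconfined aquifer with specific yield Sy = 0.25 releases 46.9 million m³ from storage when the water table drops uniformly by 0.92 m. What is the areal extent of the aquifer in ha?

A ≈ 20400 ha

ΔV = 46.9 million m³ = 4.69 × 10^7 m³
A = ΔV / (Sy × Δh) = 4.69 × 10^7 / (0.25 × 0.92) = 2.039 × 10^8 m²
A = 2.039 × 10^8 m² = 20390 ha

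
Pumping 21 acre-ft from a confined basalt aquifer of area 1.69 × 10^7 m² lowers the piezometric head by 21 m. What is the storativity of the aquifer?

S ≈ 7.3 × 10^-5

ΔV = 21 acre-ft = 25900 m³
S = ΔV / (A × Δh) = 25900 m³ / (1.69 × 10^7 m² × 21 m) = 7.299 × 10^-5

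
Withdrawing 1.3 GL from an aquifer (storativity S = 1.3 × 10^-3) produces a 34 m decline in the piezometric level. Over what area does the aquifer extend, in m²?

ΔV = 1.3 GL = 1.3 × 10^6 m³
A = ΔV / (S × Δh) = 1.3 × 10^6 / (0.0013 × 34) = 2.941 × 10^7 m²

A ≈ 2.94 × 10^7 m²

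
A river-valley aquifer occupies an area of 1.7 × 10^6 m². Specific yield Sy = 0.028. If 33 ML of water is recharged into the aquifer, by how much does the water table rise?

Δh ≈ 0.693 m

ΔV = 33 ML = 33000 m³
Δh = ΔV / (Sy × A) = 33000 m³ / (0.028 × 1.7 × 10^6 m²) = 0.6933 m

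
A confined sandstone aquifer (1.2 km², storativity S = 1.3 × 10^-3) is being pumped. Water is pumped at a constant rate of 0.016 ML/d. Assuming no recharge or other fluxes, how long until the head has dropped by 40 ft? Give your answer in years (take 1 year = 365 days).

t ≈ 3.26 years

A = 1.2 km² = 1.2 × 10^6 m²
Δh = 40 ft = 12.19 m
ΔV = S × A × Δh = 0.0013 × 1.2 × 10^6 × 12.19 = 19020 m³
Q = 0.016 ML/d = 16 m³/d
t = ΔV / Q = 19020 m³ / 16 m³/d = 1189 d
t = 1189 d ≈ 3.257 years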